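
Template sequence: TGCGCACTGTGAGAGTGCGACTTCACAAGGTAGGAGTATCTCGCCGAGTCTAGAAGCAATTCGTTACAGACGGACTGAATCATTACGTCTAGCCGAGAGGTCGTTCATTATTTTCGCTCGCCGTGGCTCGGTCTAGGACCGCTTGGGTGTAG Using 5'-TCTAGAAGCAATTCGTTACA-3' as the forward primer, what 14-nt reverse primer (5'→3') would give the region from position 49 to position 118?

The product's 3' end on the top strand is position 118.
The reverse primer anneals to the top strand over positions 105–118, i.e. to TCATTATTTTCGCT.
Its sequence written 5'→3' is the reverse complement: AGCGAAAATAATGA.

5'-AGCGAAAATAATGA-3'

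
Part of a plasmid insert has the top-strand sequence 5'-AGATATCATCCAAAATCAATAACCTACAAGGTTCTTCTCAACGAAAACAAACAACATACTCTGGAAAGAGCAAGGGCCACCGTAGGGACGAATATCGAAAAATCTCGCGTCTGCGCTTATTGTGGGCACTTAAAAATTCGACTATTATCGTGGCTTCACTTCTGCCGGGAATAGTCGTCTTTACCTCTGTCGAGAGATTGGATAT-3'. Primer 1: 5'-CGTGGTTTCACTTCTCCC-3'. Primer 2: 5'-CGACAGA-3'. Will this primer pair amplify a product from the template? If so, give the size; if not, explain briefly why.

Primer 1 (CGTGGTTTCACTTCTCCC) does not match the top strand, and its reverse complement GGGAGAAGTGAAACCACG does not match either.
With no annealing site for primer 1, no amplification occurs.

No product — primer 1 has no binding site in the template.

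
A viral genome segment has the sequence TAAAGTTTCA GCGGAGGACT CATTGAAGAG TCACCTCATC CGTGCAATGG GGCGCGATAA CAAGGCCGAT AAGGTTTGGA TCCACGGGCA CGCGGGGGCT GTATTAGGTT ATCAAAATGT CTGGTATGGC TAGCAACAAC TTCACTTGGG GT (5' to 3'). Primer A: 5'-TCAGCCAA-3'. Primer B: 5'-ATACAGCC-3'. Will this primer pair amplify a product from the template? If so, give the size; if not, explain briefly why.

Primer A (TCAGCCAA) does not match the top strand, and its reverse complement TTGGCTGA does not match either.
With no annealing site for primer A, no amplification occurs.

No product — primer A has no binding site in the template.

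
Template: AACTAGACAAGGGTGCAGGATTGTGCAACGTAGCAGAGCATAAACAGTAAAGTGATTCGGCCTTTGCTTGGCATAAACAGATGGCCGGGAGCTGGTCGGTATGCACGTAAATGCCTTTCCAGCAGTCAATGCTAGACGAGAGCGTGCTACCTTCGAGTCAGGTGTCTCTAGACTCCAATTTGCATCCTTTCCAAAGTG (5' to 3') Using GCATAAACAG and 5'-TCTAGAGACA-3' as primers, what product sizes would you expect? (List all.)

The forward primer GCATAAACAG matches the top strand at positions 38–47, 71–80.
The reverse primer's reverse complement is TGTCTCTAGA, matching at positions 163–172.
Each forward site pairs with the reverse site to give a product ending at position 172: sizes 135, 102 bp.

135 bp, 102 bp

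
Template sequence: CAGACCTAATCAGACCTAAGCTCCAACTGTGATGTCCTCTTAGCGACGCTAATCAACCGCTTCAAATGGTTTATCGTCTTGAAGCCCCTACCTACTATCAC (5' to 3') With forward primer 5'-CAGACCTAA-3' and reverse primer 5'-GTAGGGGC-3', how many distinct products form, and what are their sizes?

The forward primer CAGACCTAA matches the top strand at positions 1–9, 11–19.
The reverse primer's reverse complement is GCCCCTAC, matching at positions 84–91.
Each forward site pairs with the reverse site to give a product ending at position 91: sizes 91, 81 bp.

Two products: 91 bp, 81 bp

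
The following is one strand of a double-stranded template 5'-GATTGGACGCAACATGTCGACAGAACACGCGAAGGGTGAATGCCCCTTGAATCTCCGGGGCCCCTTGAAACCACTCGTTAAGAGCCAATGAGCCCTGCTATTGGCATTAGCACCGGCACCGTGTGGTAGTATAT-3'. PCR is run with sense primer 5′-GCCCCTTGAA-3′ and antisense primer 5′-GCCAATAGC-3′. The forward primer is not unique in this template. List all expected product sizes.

The forward primer GCCCCTTGAA matches the top strand at positions 42–51, 60–69.
The reverse primer's reverse complement is GCTATTGGC, matching at positions 97–105.
Each forward site pairs with the reverse site to give a product ending at position 105: sizes 64, 46 bp.

64 bp, 46 bp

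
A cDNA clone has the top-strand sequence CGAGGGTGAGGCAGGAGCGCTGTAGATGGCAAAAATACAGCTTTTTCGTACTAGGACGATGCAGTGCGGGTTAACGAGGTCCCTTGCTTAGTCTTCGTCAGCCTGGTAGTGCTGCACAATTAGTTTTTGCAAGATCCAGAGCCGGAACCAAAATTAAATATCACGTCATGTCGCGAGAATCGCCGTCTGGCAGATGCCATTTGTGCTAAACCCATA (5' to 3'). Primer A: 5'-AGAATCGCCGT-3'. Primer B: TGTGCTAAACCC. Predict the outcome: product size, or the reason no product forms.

Primer A (AGAATCGCCGT) matches the top strand at positions 176–186 (3' end points downstream).
Primer B (TGTGCTAAACCC) also matches the top strand directly, at positions 202–213 — its reverse complement GGGTTTAGCACA is not present.
Both primers anneal to the bottom strand with 3' ends pointing the same way, so neither can prime synthesis back toward the other.

No product — both primers anneal to the same strand and extend in the same direction.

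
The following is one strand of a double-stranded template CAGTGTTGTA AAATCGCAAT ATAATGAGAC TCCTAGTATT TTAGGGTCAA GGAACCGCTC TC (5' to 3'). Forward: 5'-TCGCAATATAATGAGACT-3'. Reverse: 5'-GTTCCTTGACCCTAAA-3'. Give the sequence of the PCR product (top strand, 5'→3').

5'-TCGCAATATAATGAGACTCCTAGTATTTTAGGGTCAAGGAAC-3'

The forward primer matches the template at positions 14–31.
Taking the reverse complement of GTTCCTTGACCCTAAA gives TTTAGGGTCAAGGAAC, found at positions 40–55 on the template; the primer anneals here to the top strand with its 3' end pointing upstream.
The product is the template from position 14 through 55 (42 bp).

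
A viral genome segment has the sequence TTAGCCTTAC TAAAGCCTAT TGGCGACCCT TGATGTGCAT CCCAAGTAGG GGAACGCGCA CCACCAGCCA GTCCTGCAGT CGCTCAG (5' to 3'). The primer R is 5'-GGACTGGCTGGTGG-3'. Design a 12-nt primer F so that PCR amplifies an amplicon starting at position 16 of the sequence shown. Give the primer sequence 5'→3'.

The reverse primer's reverse complement CCACCAGCCAGTCC matches the template at positions 61–74; the product starts at position 16.
The forward primer is identical to the top strand over positions 16–27: CCTATTGGCGAC.

5'-CCTATTGGCGAC-3'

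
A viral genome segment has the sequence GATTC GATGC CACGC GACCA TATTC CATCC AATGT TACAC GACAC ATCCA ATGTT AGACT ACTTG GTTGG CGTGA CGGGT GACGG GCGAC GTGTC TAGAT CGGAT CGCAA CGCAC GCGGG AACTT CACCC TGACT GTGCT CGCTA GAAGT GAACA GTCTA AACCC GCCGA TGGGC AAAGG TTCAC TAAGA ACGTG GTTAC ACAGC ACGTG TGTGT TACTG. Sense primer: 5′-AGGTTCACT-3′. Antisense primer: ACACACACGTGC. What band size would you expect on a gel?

38 bp

The forward primer matches the template at positions 178–186.
Taking the reverse complement of ACACACACGTGC gives GCACGTGTGTGT, found at positions 204–215 on the template; the primer anneals here to the top strand with its 3' end pointing upstream.
Amplicon spans positions 178–215: 38 bp.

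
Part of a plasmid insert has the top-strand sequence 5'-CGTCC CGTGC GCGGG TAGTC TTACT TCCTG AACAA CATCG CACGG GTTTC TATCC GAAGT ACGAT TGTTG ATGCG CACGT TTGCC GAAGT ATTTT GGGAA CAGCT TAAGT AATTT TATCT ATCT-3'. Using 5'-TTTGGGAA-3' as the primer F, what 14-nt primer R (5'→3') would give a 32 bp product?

5'-AGATAGATAAAATT-3'

The forward primer binds at positions 93–100, so a 32 bp product ends at position 93 + 32 − 1 = 124.
The reverse primer anneals to the top strand over positions 111–124, i.e. to AATTTTATCTATCT.
Its sequence written 5'→3' is the reverse complement: AGATAGATAAAATT.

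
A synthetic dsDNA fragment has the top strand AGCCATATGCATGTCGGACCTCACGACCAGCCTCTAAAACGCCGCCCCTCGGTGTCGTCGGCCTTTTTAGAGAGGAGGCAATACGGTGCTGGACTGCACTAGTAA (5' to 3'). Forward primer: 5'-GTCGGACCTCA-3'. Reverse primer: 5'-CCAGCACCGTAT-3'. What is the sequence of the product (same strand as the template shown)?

Scanning the template, GTCGGACCTCA occurs at positions 13–23; this primer anneals to the bottom strand there with its 3' end pointing downstream.
Taking the reverse complement of CCAGCACCGTAT gives ATACGGTGCTGG, found at positions 81–92 on the template; the primer anneals here to the top strand with its 3' end pointing upstream.
The product is the template from position 13 through 92 (80 bp).

5'-GTCGGACCTCACGACCAGCCTCTAAAACGCCGCCCCTCGGTGTCGTCGGCCTTTTTAGAGAGGAGGCAATACGGTGCTGG-3'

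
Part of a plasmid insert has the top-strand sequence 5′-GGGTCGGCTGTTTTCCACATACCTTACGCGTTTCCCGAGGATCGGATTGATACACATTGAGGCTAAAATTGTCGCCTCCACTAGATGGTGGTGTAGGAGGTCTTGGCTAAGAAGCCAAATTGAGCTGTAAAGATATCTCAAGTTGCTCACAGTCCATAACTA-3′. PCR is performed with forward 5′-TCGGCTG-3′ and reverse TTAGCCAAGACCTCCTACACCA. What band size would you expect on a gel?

Forward primer TCGGCTG is found on the top strand at positions 4–10.
The reverse primer's reverse complement is TGGTGTAGGAGGTCTTGGCTAA, which matches the template at positions 89–110.
The product runs from position 4 to position 110, so its length is 110 − 4 + 1 = 107 bp.

107 bp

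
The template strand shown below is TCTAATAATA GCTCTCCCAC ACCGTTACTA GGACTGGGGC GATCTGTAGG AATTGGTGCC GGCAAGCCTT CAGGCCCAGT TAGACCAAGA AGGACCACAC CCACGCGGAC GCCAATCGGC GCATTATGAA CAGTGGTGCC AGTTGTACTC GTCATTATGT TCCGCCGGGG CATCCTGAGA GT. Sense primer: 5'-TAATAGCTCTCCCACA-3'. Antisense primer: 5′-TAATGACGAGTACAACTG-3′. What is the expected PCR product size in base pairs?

152 bp

Scanning the template, TAATAGCTCTCCCACA occurs at positions 6–21; this primer anneals to the bottom strand there with its 3' end pointing downstream.
The reverse primer's reverse complement is CAGTTGTACTCGTCATTA, which matches the template at positions 140–157.
Amplicon spans positions 6–157: 152 bp.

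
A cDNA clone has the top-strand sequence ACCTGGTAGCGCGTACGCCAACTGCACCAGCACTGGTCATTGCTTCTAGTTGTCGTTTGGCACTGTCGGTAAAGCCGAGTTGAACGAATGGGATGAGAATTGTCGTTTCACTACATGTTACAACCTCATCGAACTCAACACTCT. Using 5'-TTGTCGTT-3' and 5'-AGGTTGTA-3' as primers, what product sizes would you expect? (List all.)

77 bp, 27 bp

The forward primer TTGTCGTT matches the top strand at positions 50–57, 100–107.
The reverse primer's reverse complement is TACAACCT, matching at positions 119–126.
Each forward site pairs with the reverse site to give a product ending at position 126: sizes 77, 27 bp.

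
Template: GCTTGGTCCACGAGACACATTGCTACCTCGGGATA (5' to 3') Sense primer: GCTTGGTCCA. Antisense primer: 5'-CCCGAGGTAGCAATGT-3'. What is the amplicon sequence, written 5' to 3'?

Forward primer GCTTGGTCCA is found on the top strand at positions 1–10.
Reverse complement of the reverse primer: ACATTGCTACCTCGGG. This occurs on the top strand at positions 17–32.
The product is the template from position 1 through 32 (32 bp).

5'-GCTTGGTCCACGAGACACATTGCTACCTCGGG-3'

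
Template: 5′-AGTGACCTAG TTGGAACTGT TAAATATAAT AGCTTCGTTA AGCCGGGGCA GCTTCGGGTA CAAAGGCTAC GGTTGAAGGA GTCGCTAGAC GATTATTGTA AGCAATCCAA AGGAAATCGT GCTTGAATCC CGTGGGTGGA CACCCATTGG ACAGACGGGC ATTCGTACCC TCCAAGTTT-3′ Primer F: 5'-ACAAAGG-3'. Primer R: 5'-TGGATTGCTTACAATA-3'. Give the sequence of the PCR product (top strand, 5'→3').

The forward primer matches the template at positions 60–66.
Reverse complement of the reverse primer: TATTGTAAGCAATCCA. This occurs on the top strand at positions 94–109.
The product is the template from position 60 through 109 (50 bp).

5'-ACAAAGGCTACGGTTGAAGGAGTCGCTAGACGATTATTGTAAGCAATCCA-3'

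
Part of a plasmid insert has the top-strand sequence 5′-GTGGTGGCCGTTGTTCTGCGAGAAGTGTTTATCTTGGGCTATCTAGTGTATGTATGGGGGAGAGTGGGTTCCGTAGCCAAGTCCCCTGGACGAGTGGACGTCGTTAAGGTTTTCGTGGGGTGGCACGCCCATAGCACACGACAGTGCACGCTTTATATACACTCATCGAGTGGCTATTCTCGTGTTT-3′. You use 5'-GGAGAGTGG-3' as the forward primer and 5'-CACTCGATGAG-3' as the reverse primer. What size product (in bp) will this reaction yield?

114 bp

Scanning the template, GGAGAGTGG occurs at positions 59–67; this primer anneals to the bottom strand there with its 3' end pointing downstream.
Taking the reverse complement of CACTCGATGAG gives CTCATCGAGTG, found at positions 162–172 on the template; the primer anneals here to the top strand with its 3' end pointing upstream.
Amplicon spans positions 59–172: 114 bp.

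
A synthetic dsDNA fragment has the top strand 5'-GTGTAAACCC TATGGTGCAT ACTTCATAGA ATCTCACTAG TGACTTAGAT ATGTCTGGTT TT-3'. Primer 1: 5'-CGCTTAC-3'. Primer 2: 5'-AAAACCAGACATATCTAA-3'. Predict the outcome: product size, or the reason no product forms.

No product — primer 1 has no binding site in the template.

Primer 1 (CGCTTAC) does not match the top strand, and its reverse complement GTAAGCG does not match either.
With no annealing site for primer 1, no amplification occurs.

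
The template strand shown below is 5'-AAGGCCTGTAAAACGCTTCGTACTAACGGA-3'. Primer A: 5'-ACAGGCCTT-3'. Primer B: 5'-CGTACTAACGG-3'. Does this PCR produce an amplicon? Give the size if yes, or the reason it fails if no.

Primer A (ACAGGCCTT) has reverse complement AAGGCCTGT, which matches the top strand at positions 1–9; primer A anneals to the top strand there with its 3' end pointing upstream toward position 1.
Primer B (CGTACTAACGG) matches the top strand directly at positions 19–29; it anneals to the bottom strand with its 3' end pointing downstream toward position 29.
The 3' ends diverge (primer A extends toward position 1, primer B toward position 30), so the primers never converge on a shared product.

No product — the primers' 3' ends point away from each other.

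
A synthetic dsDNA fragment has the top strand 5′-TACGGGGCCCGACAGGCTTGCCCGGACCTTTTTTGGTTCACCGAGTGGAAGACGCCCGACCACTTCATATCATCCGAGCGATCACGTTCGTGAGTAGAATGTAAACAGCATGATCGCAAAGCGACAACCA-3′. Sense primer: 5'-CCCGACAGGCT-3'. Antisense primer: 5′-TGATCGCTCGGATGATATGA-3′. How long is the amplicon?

Forward primer CCCGACAGGCT is found on the top strand at positions 8–18.
Taking the reverse complement of TGATCGCTCGGATGATATGA gives TCATATCATCCGAGCGATCA, found at positions 65–84 on the template; the primer anneals here to the top strand with its 3' end pointing upstream.
The product runs from position 8 to position 84, so its length is 84 − 8 + 1 = 77 bp.

77 bp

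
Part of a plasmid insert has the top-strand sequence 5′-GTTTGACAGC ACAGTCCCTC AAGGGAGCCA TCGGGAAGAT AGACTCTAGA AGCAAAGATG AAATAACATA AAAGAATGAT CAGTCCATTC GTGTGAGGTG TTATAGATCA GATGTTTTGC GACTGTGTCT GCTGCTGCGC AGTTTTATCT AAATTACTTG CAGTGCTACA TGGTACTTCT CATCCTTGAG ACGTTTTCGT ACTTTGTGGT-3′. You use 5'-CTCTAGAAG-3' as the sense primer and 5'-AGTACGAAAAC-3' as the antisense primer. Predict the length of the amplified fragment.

160 bp

Scanning the template, CTCTAGAAG occurs at positions 44–52; this primer anneals to the bottom strand there with its 3' end pointing downstream.
The reverse primer's reverse complement is GTTTTCGTACT, which matches the template at positions 193–203.
Product length = (reverse-primer end) − (forward-primer start) + 1 = 203 − 44 + 1 = 160 bp.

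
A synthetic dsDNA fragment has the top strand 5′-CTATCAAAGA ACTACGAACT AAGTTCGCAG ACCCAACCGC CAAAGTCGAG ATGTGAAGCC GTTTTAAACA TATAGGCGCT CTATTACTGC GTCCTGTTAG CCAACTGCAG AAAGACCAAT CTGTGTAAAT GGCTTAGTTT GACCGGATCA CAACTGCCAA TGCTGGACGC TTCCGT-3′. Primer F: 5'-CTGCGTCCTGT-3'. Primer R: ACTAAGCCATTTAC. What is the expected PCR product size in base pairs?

52 bp

The forward primer matches the template at positions 87–97.
Taking the reverse complement of ACTAAGCCATTTAC gives GTAAATGGCTTAGT, found at positions 125–138 on the template; the primer anneals here to the top strand with its 3' end pointing upstream.
Product length = (reverse-primer end) − (forward-primer start) + 1 = 138 − 87 + 1 = 52 bp.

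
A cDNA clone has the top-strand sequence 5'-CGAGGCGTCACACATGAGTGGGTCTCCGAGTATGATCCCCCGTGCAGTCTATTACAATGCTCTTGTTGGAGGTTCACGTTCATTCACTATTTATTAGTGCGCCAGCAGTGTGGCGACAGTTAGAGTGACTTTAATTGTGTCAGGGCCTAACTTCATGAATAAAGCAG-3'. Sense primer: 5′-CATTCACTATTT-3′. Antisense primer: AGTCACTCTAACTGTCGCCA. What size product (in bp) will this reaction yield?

Scanning the template, CATTCACTATTT occurs at positions 81–92; this primer anneals to the bottom strand there with its 3' end pointing downstream.
Taking the reverse complement of AGTCACTCTAACTGTCGCCA gives TGGCGACAGTTAGAGTGACT, found at positions 111–130 on the template; the primer anneals here to the top strand with its 3' end pointing upstream.
Amplicon spans positions 81–130: 50 bp.

50 bp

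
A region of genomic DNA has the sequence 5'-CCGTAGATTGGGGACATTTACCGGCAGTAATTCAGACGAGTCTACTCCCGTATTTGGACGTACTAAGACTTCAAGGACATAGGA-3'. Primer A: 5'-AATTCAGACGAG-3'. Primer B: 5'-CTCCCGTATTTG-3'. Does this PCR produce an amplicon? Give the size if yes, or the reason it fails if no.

Primer A (AATTCAGACGAG) matches the top strand at positions 29–40 (3' end points downstream).
Primer B (CTCCCGTATTTG) also matches the top strand directly, at positions 45–56 — its reverse complement CAAATACGGGAG is not present.
Both primers anneal to the bottom strand with 3' ends pointing the same way, so neither can prime synthesis back toward the other.

No product — both primers anneal to the same strand and extend in the same direction.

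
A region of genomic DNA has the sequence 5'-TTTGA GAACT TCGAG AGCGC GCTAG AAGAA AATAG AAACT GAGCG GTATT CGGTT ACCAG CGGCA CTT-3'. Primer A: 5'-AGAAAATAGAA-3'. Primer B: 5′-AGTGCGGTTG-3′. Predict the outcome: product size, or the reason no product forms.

Primer B (AGTGCGGTTG) does not match the top strand, and its reverse complement CAACCGCACT does not match either.
With no annealing site for primer B, no amplification occurs.

No product — primer B has no binding site in the template.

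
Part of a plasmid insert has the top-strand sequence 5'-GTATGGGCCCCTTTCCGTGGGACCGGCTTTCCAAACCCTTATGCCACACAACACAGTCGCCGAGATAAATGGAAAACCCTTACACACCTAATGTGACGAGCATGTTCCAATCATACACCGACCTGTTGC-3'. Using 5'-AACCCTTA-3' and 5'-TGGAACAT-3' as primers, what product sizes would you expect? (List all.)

The forward primer AACCCTTA matches the top strand at positions 34–41, 75–82.
The reverse primer's reverse complement is ATGTTCCA, matching at positions 102–109.
Each forward site pairs with the reverse site to give a product ending at position 109: sizes 76, 35 bp.

76 bp, 35 bp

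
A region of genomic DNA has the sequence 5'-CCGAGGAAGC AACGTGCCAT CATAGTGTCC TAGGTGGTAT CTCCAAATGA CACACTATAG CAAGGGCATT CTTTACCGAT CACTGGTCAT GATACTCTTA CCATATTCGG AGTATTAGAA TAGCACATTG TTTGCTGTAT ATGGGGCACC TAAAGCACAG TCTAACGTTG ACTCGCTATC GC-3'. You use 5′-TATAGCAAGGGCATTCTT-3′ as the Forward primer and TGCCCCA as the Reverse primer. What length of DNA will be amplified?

Forward primer TATAGCAAGGGCATTCTT is found on the top strand at positions 56–73.
Reverse complement of the reverse primer: TGGGGCA. This occurs on the top strand at positions 142–148.
The product runs from position 56 to position 148, so its length is 148 − 56 + 1 = 93 bp.

93 bp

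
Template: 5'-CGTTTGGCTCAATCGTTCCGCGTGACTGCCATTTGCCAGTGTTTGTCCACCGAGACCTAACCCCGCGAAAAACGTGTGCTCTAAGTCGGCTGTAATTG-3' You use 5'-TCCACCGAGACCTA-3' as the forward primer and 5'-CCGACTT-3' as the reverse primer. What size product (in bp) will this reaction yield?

44 bp

The forward primer matches the template at positions 46–59.
Taking the reverse complement of CCGACTT gives AAGTCGG, found at positions 83–89 on the template; the primer anneals here to the top strand with its 3' end pointing upstream.
Amplicon spans positions 46–89: 44 bp.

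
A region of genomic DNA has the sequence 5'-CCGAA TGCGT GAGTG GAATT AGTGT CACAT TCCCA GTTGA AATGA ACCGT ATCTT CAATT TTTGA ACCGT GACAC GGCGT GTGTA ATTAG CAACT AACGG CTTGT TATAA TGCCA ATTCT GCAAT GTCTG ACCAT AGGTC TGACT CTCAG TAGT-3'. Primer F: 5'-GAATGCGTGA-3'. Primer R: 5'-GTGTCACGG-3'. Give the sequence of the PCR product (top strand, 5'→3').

The forward primer matches the template at positions 3–12.
The reverse primer's reverse complement is CCGTGACAC, which matches the template at positions 67–75.
The product is the template from position 3 through 75 (73 bp).

5'-GAATGCGTGAGTGGAATTAGTGTCACATTCCCAGTTGAAATGAACCGTATCTTCAATTTTTGAACCGTGACAC-3'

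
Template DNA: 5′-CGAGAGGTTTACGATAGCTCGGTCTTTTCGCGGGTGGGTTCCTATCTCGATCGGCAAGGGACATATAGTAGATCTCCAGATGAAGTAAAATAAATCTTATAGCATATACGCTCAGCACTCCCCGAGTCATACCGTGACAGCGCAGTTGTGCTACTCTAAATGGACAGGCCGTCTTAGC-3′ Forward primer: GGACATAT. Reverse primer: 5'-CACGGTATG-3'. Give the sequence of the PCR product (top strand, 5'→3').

5'-GGACATATAGTAGATCTCCAGATGAAGTAAAATAAATCTTATAGCATATACGCTCAGCACTCCCCGAGTCATACCGTG-3'

Scanning the template, GGACATAT occurs at positions 59–66; this primer anneals to the bottom strand there with its 3' end pointing downstream.
Taking the reverse complement of CACGGTATG gives CATACCGTG, found at positions 128–136 on the template; the primer anneals here to the top strand with its 3' end pointing upstream.
The product is the template from position 59 through 136 (78 bp).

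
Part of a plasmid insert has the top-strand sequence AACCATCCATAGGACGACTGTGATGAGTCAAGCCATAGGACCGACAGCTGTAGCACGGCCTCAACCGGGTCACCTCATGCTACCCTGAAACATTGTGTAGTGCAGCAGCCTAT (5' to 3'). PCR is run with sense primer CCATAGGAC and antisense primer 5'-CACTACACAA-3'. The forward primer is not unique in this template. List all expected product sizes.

96 bp, 70 bp

The forward primer CCATAGGAC matches the top strand at positions 7–15, 33–41.
The reverse primer's reverse complement is TTGTGTAGTG, matching at positions 93–102.
Each forward site pairs with the reverse site to give a product ending at position 102: sizes 96, 70 bp.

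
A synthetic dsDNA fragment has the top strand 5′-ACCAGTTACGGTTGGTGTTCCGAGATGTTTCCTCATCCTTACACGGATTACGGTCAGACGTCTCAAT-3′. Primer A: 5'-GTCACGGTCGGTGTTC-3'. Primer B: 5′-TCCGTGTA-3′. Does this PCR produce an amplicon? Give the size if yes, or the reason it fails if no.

No product — primer A has no binding site in the template.

Primer A (GTCACGGTCGGTGTTC) does not match the top strand, and its reverse complement GAACACCGACCGTGAC does not match either.
With no annealing site for primer A, no amplification occurs.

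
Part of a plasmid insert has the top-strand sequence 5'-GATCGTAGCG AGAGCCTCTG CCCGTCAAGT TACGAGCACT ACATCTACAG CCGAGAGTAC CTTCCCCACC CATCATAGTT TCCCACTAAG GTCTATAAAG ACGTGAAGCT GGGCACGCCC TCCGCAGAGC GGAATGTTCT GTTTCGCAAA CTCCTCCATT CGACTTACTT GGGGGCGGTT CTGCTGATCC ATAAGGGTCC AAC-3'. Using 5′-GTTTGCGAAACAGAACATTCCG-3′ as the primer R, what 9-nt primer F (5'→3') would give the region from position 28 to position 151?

The reverse primer's reverse complement CGGAATGTTCTGTTTCGCAAAC matches the template at positions 130–151; the product starts at position 28.
The forward primer is identical to the top strand over positions 28–36: AGTTACGAG.

5'-AGTTACGAG-3'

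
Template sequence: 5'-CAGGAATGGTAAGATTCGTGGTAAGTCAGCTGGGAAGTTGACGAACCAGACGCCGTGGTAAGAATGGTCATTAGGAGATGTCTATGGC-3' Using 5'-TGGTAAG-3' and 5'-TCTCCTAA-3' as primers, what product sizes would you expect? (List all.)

72 bp, 60 bp, 23 bp

The forward primer TGGTAAG matches the top strand at positions 7–13, 19–25, 56–62.
The reverse primer's reverse complement is TTAGGAGA, matching at positions 71–78.
Each forward site pairs with the reverse site to give a product ending at position 78: sizes 72, 60, 23 bp.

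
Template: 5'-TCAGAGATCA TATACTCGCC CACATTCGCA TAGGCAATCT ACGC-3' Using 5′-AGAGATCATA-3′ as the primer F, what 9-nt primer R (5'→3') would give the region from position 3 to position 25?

The product's 3' end on the top strand is position 25.
The reverse primer anneals to the top strand over positions 17–25, i.e. to CGCCCACAT.
Its sequence written 5'→3' is the reverse complement: ATGTGGGCG.

5'-ATGTGGGCG-3'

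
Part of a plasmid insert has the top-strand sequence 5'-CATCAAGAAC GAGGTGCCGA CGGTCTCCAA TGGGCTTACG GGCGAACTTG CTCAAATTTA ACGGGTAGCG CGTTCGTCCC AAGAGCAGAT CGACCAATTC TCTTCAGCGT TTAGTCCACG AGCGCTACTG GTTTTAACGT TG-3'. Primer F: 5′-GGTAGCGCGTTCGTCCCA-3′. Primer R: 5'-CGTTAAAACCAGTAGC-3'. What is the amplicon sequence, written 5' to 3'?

The forward primer matches the template at positions 64–81.
Taking the reverse complement of CGTTAAAACCAGTAGC gives GCTACTGGTTTTAACG, found at positions 124–139 on the template; the primer anneals here to the top strand with its 3' end pointing upstream.
The product is the template from position 64 through 139 (76 bp).

5'-GGTAGCGCGTTCGTCCCAAGAGCAGATCGACCAATTCTCTTCAGCGTTTAGTCCACGAGCGCTACTGGTTTTAACG-3'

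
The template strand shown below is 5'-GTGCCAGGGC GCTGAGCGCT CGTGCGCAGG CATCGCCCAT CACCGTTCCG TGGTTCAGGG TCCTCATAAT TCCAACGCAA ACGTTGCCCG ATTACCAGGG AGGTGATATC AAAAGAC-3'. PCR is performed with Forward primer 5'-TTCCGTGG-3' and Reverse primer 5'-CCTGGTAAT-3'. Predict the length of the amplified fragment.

54 bp

Forward primer TTCCGTGG is found on the top strand at positions 46–53.
Reverse complement of the reverse primer: ATTACCAGG. This occurs on the top strand at positions 91–99.
Product length = (reverse-primer end) − (forward-primer start) + 1 = 99 − 46 + 1 = 54 bp.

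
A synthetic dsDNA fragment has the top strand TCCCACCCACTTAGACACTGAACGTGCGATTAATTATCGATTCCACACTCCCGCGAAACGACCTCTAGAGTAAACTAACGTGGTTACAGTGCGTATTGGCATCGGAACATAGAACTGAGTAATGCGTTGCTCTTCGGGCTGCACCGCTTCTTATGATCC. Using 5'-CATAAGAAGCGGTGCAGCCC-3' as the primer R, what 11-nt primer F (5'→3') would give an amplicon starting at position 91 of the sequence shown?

The reverse primer's reverse complement GGGCTGCACCGCTTCTTATG matches the template at positions 136–155; the product starts at position 91.
The forward primer is identical to the top strand over positions 91–101: GCGTATTGGCA.

5'-GCGTATTGGCA-3'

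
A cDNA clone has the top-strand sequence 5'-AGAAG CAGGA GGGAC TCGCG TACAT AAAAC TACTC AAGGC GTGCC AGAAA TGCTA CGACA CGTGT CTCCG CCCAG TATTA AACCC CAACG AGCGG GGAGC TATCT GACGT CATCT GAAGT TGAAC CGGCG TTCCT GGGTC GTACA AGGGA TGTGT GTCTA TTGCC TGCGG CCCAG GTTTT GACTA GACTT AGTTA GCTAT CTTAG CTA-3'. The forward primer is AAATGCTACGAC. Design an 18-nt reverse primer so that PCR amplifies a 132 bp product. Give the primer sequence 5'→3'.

The forward primer binds at positions 48–59, so a 132 bp product ends at position 48 + 132 − 1 = 179.
The reverse primer anneals to the top strand over positions 162–179, i.e. to TGCCTGCGGCCCAGGTTT.
Its sequence written 5'→3' is the reverse complement: AAACCTGGGCCGCAGGCA.

5'-AAACCTGGGCCGCAGGCA-3'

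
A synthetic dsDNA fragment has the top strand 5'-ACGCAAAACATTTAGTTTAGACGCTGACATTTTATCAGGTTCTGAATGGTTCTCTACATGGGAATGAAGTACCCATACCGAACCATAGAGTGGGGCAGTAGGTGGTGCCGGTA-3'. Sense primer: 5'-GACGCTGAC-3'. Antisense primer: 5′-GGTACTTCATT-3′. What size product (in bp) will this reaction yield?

54 bp

The forward primer matches the template at positions 20–28.
Taking the reverse complement of GGTACTTCATT gives AATGAAGTACC, found at positions 63–73 on the template; the primer anneals here to the top strand with its 3' end pointing upstream.
The product runs from position 20 to position 73, so its length is 73 − 20 + 1 = 54 bp.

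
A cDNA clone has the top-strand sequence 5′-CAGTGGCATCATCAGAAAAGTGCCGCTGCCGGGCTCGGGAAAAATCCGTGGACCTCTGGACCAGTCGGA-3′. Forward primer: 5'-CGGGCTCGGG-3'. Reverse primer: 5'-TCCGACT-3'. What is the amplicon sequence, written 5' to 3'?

The forward primer matches the template at positions 30–39.
Reverse complement of the reverse primer: AGTCGGA. This occurs on the top strand at positions 63–69.
The product is the template from position 30 through 69 (40 bp).

5'-CGGGCTCGGGAAAAATCCGTGGACCTCTGGACCAGTCGGA-3'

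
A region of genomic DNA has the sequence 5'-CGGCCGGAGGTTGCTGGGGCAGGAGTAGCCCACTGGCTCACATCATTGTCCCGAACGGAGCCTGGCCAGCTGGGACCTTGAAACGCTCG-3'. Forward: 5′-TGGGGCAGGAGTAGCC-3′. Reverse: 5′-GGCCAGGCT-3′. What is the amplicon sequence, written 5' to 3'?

The forward primer matches the template at positions 15–30.
Reverse complement of the reverse primer: AGCCTGGCC. This occurs on the top strand at positions 59–67.
The product is the template from position 15 through 67 (53 bp).

5'-TGGGGCAGGAGTAGCCCACTGGCTCACATCATTGTCCCGAACGGAGCCTGGCC-3'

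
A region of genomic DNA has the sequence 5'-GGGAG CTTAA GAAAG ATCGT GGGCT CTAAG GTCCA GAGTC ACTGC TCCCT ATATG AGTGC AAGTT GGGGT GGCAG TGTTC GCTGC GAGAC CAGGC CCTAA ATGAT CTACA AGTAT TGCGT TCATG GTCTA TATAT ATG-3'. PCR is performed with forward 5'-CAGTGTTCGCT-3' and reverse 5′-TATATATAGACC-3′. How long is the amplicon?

The forward primer matches the template at positions 73–83.
The reverse primer's reverse complement is GGTCTATATATA, which matches the template at positions 125–136.
The product runs from position 73 to position 136, so its length is 136 − 73 + 1 = 64 bp.

64 bp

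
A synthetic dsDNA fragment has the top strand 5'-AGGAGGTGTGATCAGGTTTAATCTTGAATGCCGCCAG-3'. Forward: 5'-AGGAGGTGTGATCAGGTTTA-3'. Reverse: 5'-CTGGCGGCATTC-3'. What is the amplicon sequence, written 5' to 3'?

5'-AGGAGGTGTGATCAGGTTTAATCTTGAATGCCGCCAG-3'

Scanning the template, AGGAGGTGTGATCAGGTTTA occurs at positions 1–20; this primer anneals to the bottom strand there with its 3' end pointing downstream.
Taking the reverse complement of CTGGCGGCATTC gives GAATGCCGCCAG, found at positions 26–37 on the template; the primer anneals here to the top strand with its 3' end pointing upstream.
The product is the template from position 1 through 37 (37 bp).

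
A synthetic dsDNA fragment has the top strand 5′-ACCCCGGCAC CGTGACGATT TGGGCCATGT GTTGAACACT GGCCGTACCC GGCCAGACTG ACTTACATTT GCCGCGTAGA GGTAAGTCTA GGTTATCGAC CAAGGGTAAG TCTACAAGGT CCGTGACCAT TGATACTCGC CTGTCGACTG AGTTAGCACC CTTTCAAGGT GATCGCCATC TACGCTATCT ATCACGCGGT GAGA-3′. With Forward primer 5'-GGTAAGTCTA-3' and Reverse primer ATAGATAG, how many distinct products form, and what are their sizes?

The forward primer GGTAAGTCTA matches the top strand at positions 81–90, 105–114.
The reverse primer's reverse complement is CTATCTAT, matching at positions 185–192.
Each forward site pairs with the reverse site to give a product ending at position 192: sizes 112, 88 bp.

Two products: 112 bp, 88 bp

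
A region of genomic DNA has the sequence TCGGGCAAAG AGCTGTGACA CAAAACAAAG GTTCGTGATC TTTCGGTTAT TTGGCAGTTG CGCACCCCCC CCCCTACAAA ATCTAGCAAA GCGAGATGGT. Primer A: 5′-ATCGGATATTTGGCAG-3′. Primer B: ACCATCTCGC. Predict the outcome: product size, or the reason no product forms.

No product — primer A has no binding site in the template.

Primer A (ATCGGATATTTGGCAG) does not match the top strand, and its reverse complement CTGCCAAATATCCGAT does not match either.
With no annealing site for primer A, no amplification occurs.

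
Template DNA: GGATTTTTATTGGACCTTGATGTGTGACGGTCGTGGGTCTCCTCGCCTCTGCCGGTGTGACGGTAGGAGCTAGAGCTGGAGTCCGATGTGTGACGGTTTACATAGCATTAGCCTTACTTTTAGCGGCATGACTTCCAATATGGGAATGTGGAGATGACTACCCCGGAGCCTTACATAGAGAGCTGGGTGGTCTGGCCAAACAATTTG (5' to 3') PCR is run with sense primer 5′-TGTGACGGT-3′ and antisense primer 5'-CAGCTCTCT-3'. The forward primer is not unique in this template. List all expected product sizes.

The forward primer TGTGACGGT matches the top strand at positions 23–31, 56–64, 89–97.
The reverse primer's reverse complement is AGAGAGCTG, matching at positions 177–185.
Each forward site pairs with the reverse site to give a product ending at position 185: sizes 163, 130, 97 bp.

163 bp, 130 bp, 97 bp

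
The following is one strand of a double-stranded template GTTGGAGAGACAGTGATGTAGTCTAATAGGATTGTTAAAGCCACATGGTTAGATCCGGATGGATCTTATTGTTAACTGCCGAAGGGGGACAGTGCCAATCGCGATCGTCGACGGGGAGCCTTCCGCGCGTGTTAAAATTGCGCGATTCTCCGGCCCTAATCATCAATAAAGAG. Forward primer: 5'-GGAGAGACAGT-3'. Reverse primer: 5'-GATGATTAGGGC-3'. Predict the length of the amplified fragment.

Scanning the template, GGAGAGACAGT occurs at positions 4–14; this primer anneals to the bottom strand there with its 3' end pointing downstream.
The reverse primer's reverse complement is GCCCTAATCATC, which matches the template at positions 153–164.
Amplicon spans positions 4–164: 161 bp.

161 bp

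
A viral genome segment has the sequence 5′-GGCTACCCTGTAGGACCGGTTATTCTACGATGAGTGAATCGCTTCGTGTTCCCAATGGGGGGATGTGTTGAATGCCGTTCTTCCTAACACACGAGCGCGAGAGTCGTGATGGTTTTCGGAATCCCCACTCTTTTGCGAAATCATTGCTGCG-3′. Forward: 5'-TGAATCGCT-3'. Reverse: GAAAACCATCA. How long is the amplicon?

83 bp

The forward primer matches the template at positions 35–43.
Taking the reverse complement of GAAAACCATCA gives TGATGGTTTTC, found at positions 107–117 on the template; the primer anneals here to the top strand with its 3' end pointing upstream.
Amplicon spans positions 35–117: 83 bp.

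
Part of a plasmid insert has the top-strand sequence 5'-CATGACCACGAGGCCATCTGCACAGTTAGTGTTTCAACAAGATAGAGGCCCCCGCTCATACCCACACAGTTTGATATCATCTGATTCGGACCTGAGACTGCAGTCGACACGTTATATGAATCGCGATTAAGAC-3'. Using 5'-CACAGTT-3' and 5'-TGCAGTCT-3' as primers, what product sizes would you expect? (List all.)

82 bp, 38 bp

The forward primer CACAGTT matches the top strand at positions 21–27, 65–71.
The reverse primer's reverse complement is AGACTGCA, matching at positions 95–102.
Each forward site pairs with the reverse site to give a product ending at position 102: sizes 82, 38 bp.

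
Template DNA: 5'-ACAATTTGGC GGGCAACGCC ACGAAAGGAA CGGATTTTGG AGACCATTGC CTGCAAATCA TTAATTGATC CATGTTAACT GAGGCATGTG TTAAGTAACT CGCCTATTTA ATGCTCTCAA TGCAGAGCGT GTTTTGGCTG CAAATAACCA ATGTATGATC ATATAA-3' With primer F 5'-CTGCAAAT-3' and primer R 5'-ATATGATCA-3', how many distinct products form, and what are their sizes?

The forward primer CTGCAAAT matches the top strand at positions 51–58, 138–145.
The reverse primer's reverse complement is TGATCATAT, matching at positions 156–164.
Each forward site pairs with the reverse site to give a product ending at position 164: sizes 114, 27 bp.

Two products: 114 bp, 27 bp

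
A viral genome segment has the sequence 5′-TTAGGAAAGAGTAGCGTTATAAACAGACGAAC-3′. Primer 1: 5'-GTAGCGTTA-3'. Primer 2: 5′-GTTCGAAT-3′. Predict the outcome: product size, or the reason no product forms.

Primer 2 (GTTCGAAT) does not match the top strand, and its reverse complement ATTCGAAC does not match either.
With no annealing site for primer 2, no amplification occurs.

No product — primer 2 has no binding site in the template.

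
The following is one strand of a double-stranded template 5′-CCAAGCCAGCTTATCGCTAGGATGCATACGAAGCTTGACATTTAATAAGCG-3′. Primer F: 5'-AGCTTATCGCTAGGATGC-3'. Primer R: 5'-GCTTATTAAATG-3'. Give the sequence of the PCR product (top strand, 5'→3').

The forward primer matches the template at positions 8–25.
Taking the reverse complement of GCTTATTAAATG gives CATTTAATAAGC, found at positions 39–50 on the template; the primer anneals here to the top strand with its 3' end pointing upstream.
The product is the template from position 8 through 50 (43 bp).

5'-AGCTTATCGCTAGGATGCATACGAAGCTTGACATTTAATAAGC-3'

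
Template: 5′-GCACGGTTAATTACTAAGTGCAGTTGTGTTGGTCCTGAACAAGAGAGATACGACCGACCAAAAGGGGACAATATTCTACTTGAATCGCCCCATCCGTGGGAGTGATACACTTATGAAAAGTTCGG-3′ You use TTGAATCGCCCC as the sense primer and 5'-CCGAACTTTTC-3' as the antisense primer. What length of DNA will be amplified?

Forward primer TTGAATCGCCCC is found on the top strand at positions 80–91.
Reverse complement of the reverse primer: GAAAAGTTCGG. This occurs on the top strand at positions 115–125.
Amplicon spans positions 80–125: 46 bp.

46 bp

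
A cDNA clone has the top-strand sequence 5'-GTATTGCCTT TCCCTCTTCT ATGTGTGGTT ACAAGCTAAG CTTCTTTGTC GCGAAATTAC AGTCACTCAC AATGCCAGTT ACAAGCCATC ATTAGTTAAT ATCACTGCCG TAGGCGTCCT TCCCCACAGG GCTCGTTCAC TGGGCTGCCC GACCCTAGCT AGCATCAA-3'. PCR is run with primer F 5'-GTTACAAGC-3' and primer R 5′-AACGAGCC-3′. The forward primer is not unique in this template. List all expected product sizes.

110 bp, 60 bp

The forward primer GTTACAAGC matches the top strand at positions 28–36, 78–86.
The reverse primer's reverse complement is GGCTCGTT, matching at positions 130–137.
Each forward site pairs with the reverse site to give a product ending at position 137: sizes 110, 60 bp.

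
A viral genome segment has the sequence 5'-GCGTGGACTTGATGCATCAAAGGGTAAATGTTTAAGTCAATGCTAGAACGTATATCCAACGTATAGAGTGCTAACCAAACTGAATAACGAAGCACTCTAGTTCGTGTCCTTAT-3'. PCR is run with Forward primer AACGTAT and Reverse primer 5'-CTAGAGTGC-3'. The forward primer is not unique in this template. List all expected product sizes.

The forward primer AACGTAT matches the top strand at positions 47–53, 58–64.
The reverse primer's reverse complement is GCACTCTAG, matching at positions 92–100.
Each forward site pairs with the reverse site to give a product ending at position 100: sizes 54, 43 bp.

54 bp, 43 bp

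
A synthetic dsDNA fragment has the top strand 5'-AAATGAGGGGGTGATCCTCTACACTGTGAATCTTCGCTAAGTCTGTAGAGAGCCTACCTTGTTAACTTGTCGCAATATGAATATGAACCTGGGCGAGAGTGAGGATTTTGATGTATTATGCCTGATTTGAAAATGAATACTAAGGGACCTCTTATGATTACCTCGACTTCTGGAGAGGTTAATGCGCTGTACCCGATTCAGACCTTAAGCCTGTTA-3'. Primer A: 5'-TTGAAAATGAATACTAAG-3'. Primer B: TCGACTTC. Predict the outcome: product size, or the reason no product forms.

Primer A (TTGAAAATGAATACTAAG) matches the top strand at positions 127–144 (3' end points downstream).
Primer B (TCGACTTC) also matches the top strand directly, at positions 163–170 — its reverse complement GAAGTCGA is not present.
Both primers anneal to the bottom strand with 3' ends pointing the same way, so neither can prime synthesis back toward the other.

No product — both primers anneal to the same strand and extend in the same direction.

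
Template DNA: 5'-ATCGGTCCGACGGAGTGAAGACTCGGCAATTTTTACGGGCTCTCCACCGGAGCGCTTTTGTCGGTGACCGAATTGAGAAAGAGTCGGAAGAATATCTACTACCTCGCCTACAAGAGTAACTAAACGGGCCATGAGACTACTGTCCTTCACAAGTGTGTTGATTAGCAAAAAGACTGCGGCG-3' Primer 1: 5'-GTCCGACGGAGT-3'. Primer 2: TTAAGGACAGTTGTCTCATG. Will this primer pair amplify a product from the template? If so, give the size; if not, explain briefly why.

Primer 2 (TTAAGGACAGTTGTCTCATG) does not match the top strand, and its reverse complement CATGAGACAACTGTCCTTAA does not match either.
With no annealing site for primer 2, no amplification occurs.

No product — primer 2 has no binding site in the template.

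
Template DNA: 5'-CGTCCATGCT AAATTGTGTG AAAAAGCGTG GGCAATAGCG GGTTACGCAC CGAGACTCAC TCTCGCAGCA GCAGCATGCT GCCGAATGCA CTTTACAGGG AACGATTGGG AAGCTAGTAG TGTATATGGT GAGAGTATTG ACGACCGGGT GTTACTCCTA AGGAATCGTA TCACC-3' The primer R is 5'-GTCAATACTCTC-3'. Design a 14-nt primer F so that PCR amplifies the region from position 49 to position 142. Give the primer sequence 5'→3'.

5'-ACCGAGACTCACTC-3'

The reverse primer's reverse complement GAGAGTATTGAC matches the template at positions 131–142; the product starts at position 49.
The forward primer is identical to the top strand over positions 49–62: ACCGAGACTCACTC.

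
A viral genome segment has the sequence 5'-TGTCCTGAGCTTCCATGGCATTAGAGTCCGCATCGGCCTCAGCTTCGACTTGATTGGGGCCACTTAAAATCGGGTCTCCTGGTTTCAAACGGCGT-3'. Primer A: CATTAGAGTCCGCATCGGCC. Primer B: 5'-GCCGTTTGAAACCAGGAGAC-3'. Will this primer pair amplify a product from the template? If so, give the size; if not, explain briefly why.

Primer A (CATTAGAGTCCGCATCGGCC) matches the top strand at positions 19–38; it acts as a forward primer.
Primer B's reverse complement is GTCTCCTGGTTTCAAACGGC, matching the top strand at positions 74–93; it acts as a reverse primer.
The 3' ends face each other across positions 19–93, giving a 75 bp product.

Yes — a 75 bp product.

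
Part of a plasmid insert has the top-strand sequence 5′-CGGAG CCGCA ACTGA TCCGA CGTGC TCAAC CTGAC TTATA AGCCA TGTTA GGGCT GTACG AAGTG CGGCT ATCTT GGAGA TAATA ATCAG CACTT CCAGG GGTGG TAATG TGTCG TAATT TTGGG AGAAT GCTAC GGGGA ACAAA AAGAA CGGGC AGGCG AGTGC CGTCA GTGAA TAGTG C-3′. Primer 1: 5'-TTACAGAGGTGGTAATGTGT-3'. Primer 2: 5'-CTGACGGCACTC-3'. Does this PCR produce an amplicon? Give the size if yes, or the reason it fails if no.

Primer 1 (TTACAGAGGTGGTAATGTGT) does not match the top strand, and its reverse complement ACACATTACCACCTCTGTAA does not match either.
With no annealing site for primer 1, no amplification occurs.

No product — primer 1 has no binding site in the template.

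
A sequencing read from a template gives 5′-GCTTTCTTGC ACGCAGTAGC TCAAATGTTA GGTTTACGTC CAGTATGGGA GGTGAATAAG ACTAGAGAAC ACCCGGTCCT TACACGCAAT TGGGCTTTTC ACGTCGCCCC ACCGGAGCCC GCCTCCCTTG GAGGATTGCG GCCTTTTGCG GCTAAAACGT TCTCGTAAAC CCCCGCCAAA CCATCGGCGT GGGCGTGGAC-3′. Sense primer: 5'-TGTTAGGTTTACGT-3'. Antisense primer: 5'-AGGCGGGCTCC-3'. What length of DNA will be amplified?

Scanning the template, TGTTAGGTTTACGT occurs at positions 26–39; this primer anneals to the bottom strand there with its 3' end pointing downstream.
Taking the reverse complement of AGGCGGGCTCC gives GGAGCCCGCCT, found at positions 114–124 on the template; the primer anneals here to the top strand with its 3' end pointing upstream.
Amplicon spans positions 26–124: 99 bp.

99 bp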